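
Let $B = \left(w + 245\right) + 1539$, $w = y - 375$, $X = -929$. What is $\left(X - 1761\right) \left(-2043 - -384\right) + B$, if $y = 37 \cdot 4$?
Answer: $4464267$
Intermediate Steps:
$y = 148$
$w = -227$ ($w = 148 - 375 = -227$)
$B = 1557$ ($B = \left(-227 + 245\right) + 1539 = 18 + 1539 = 1557$)
$\left(X - 1761\right) \left(-2043 - -384\right) + B = \left(-929 - 1761\right) \left(-2043 - -384\right) + 1557 = - 2690 \left(-2043 + \left(-784 + 1168\right)\right) + 1557 = - 2690 \left(-2043 + 384\right) + 1557 = \left(-2690\right) \left(-1659\right) + 1557 = 4462710 + 1557 = 4464267$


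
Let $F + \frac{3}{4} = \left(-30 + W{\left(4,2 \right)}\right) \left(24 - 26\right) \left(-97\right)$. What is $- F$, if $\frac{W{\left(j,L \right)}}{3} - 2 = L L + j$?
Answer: $\frac{3}{4} \approx 0.75$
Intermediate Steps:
$W{\left(j,L \right)} = 6 + 3 j + 3 L^{2}$ ($W{\left(j,L \right)} = 6 + 3 \left(L L + j\right) = 6 + 3 \left(L^{2} + j\right) = 6 + 3 \left(j + L^{2}\right) = 6 + \left(3 j + 3 L^{2}\right) = 6 + 3 j + 3 L^{2}$)
$F = - \frac{3}{4}$ ($F = - \frac{3}{4} + \left(-30 + \left(6 + 3 \cdot 4 + 3 \cdot 2^{2}\right)\right) \left(24 - 26\right) \left(-97\right) = - \frac{3}{4} + \left(-30 + \left(6 + 12 + 3 \cdot 4\right)\right) \left(-2\right) \left(-97\right) = - \frac{3}{4} + \left(-30 + \left(6 + 12 + 12\right)\right) \left(-2\right) \left(-97\right) = - \frac{3}{4} + \left(-30 + 30\right) \left(-2\right) \left(-97\right) = - \frac{3}{4} + 0 \left(-2\right) \left(-97\right) = - \frac{3}{4} + 0 \left(-97\right) = - \frac{3}{4} + 0 = - \frac{3}{4} \approx -0.75$)
$- F = \left(-1\right) \left(- \frac{3}{4}\right) = \frac{3}{4}$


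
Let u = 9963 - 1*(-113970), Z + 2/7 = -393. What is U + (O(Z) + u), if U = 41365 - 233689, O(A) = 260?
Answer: -68131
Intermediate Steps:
Z = -2753/7 (Z = -2/7 - 393 = -2753/7 ≈ -393.29)
u = 123933 (u = 9963 + 113970 = 123933)
U = -192324
U + (O(Z) + u) = -192324 + (260 + 123933) = -192324 + 124193 = -68131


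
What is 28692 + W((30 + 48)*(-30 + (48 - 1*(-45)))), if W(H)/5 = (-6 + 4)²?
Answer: 28712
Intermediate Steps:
W(H) = 20 (W(H) = 5*(-6 + 4)² = 5*(-2)² = 5*4 = 20)
28692 + W((30 + 48)*(-30 + (48 - 1*(-45)))) = 28692 + 20 = 28712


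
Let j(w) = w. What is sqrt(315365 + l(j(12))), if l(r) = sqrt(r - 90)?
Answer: sqrt(315365 + I*sqrt(78)) ≈ 561.57 + 0.008*I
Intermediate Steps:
l(r) = sqrt(-90 + r)
sqrt(315365 + l(j(12))) = sqrt(315365 + sqrt(-90 + 12)) = sqrt(315365 + sqrt(-78)) = sqrt(315365 + I*sqrt(78))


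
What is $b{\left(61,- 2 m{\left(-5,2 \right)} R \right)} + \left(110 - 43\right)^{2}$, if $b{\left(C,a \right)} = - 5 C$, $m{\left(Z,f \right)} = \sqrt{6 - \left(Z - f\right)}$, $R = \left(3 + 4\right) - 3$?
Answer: $4184$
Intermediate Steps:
$R = 4$ ($R = 7 - 3 = 4$)
$m{\left(Z,f \right)} = \sqrt{6 + f - Z}$
$b{\left(61,- 2 m{\left(-5,2 \right)} R \right)} + \left(110 - 43\right)^{2} = \left(-5\right) 61 + \left(110 - 43\right)^{2} = -305 + 67^{2} = -305 + 4489 = 4184$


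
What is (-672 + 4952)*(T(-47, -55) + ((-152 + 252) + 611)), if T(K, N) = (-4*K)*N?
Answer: -41212120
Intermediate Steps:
T(K, N) = -4*K*N
(-672 + 4952)*(T(-47, -55) + ((-152 + 252) + 611)) = (-672 + 4952)*(-4*(-47)*(-55) + ((-152 + 252) + 611)) = 4280*(-10340 + (100 + 611)) = 4280*(-10340 + 711) = 4280*(-9629) = -41212120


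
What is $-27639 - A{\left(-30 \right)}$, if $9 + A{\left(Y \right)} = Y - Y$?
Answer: $-27630$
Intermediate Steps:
$A{\left(Y \right)} = -9$ ($A{\left(Y \right)} = -9 + \left(Y - Y\right) = -9 + 0 = -9$)
$-27639 - A{\left(-30 \right)} = -27639 - -9 = -27639 + 9 = -27630$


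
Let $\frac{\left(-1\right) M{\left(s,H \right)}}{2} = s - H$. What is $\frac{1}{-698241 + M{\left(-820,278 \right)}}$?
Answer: $- \frac{1}{696045} \approx -1.4367 \cdot 10^{-6}$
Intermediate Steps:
$M{\left(s,H \right)} = - 2 s + 2 H$ ($M{\left(s,H \right)} = - 2 \left(s - H\right) = - 2 s + 2 H$)
$\frac{1}{-698241 + M{\left(-820,278 \right)}} = \frac{1}{-698241 + \left(\left(-2\right) \left(-820\right) + 2 \cdot 278\right)} = \frac{1}{-698241 + \left(1640 + 556\right)} = \frac{1}{-698241 + 2196} = \frac{1}{-696045} = - \frac{1}{696045}$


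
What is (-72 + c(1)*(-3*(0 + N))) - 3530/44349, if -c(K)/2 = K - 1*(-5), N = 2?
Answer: -3530/44349 ≈ -0.079596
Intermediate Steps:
c(K) = -10 - 2*K (c(K) = -2*(K - 1*(-5)) = -2*(K + 5) = -2*(5 + K) = -10 - 2*K)
(-72 + c(1)*(-3*(0 + N))) - 3530/44349 = (-72 + (-10 - 2*1)*(-3*(0 + 2))) - 3530/44349 = (-72 + (-10 - 2)*(-3*2)) - 3530/44349 = (-72 - 12*(-6)) - 1*3530/44349 = (-72 + 72) - 3530/44349 = 0 - 3530/44349 = -3530/44349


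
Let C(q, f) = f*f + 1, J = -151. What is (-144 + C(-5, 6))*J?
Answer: 16157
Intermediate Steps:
C(q, f) = 1 + f² (C(q, f) = f² + 1 = 1 + f²)
(-144 + C(-5, 6))*J = (-144 + (1 + 6²))*(-151) = (-144 + (1 + 36))*(-151) = (-144 + 37)*(-151) = -107*(-151) = 16157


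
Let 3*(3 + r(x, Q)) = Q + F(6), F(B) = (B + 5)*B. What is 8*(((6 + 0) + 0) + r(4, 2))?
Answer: 616/3 ≈ 205.33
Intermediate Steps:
F(B) = B*(5 + B) (F(B) = (5 + B)*B = B*(5 + B))
r(x, Q) = 19 + Q/3 (r(x, Q) = -3 + (Q + 6*(5 + 6))/3 = -3 + (Q + 6*11)/3 = -3 + (Q + 66)/3 = -3 + (66 + Q)/3 = -3 + (22 + Q/3) = 19 + Q/3)
8*(((6 + 0) + 0) + r(4, 2)) = 8*(((6 + 0) + 0) + (19 + (1/3)*2)) = 8*((6 + 0) + (19 + 2/3)) = 8*(6 + 59/3) = 8*(77/3) = 616/3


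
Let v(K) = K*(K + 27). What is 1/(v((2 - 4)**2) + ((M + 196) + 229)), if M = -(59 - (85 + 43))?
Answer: 1/618 ≈ 0.0016181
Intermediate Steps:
M = 69 (M = -(59 - 1*128) = -(59 - 128) = -1*(-69) = 69)
v(K) = K*(27 + K)
1/(v((2 - 4)**2) + ((M + 196) + 229)) = 1/((2 - 4)**2*(27 + (2 - 4)**2) + ((69 + 196) + 229)) = 1/((-2)**2*(27 + (-2)**2) + (265 + 229)) = 1/(4*(27 + 4) + 494) = 1/(4*31 + 494) = 1/(124 + 494) = 1/618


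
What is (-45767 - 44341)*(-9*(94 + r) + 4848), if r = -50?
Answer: -401160816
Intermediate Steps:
(-45767 - 44341)*(-9*(94 + r) + 4848) = (-45767 - 44341)*(-9*(94 - 50) + 4848) = -90108*(-9*44 + 4848) = -90108*(-396 + 4848) = -90108*4452 = -401160816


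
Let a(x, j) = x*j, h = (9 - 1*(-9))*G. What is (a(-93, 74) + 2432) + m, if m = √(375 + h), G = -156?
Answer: -4450 + I*√2433 ≈ -4450.0 + 49.325*I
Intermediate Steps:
h = -2808 (h = (9 - 1*(-9))*(-156) = (9 + 9)*(-156) = 18*(-156) = -2808)
m = I*√2433 (m = √(375 - 2808) = √(-2433) = I*√2433 ≈ 49.325*I)
a(x, j) = j*x
(a(-93, 74) + 2432) + m = (74*(-93) + 2432) + I*√2433 = (-6882 + 2432) + I*√2433 = -4450 + I*√2433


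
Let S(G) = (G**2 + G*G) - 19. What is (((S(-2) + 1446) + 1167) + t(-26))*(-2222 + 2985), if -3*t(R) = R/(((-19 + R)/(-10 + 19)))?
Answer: 29760052/15 ≈ 1.9840e+6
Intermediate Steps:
S(G) = -19 + 2*G**2 (S(G) = (G**2 + G**2) - 19 = 2*G**2 - 19 = -19 + 2*G**2)
t(R) = -R/(3*(-19/9 + R/9)) (t(R) = -R/(3*((-19 + R)/(-10 + 19))) = -R/(3*((-19 + R)/9)) = -R/(3*((-19 + R)*(1/9))) = -R/(3*(-19/9 + R/9)))
(((S(-2) + 1446) + 1167) + t(-26))*(-2222 + 2985) = ((((-19 + 2*(-2)**2) + 1446) + 1167) - 3*(-26)/(-19 - 26))*(-2222 + 2985) = ((((-19 + 2*4) + 1446) + 1167) - 3*(-26)/(-45))*763 = ((((-19 + 8) + 1446) + 1167) - 3*(-26)*(-1/45))*763 = (((-11 + 1446) + 1167) - 26/15)*763 = ((1435 + 1167) - 26/15)*763 = (2602 - 26/15)*763 = (39004/15)*763 = 29760052/15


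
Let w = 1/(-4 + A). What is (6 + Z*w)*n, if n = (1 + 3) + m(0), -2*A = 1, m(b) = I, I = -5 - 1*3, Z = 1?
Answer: -208/9 ≈ -23.111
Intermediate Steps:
I = -8 (I = -5 - 3 = -8)
m(b) = -8
A = -½ (A = -½*1 = -½ ≈ -0.50000)
n = -4 (n = (1 + 3) - 8 = 4 - 8 = -4)
w = -2/9 (w = 1/(-4 - ½) = 1/(-9/2) = -2/9 ≈ -0.22222)
(6 + Z*w)*n = (6 + 1*(-2/9))*(-4) = (6 - 2/9)*(-4) = (52/9)*(-4) = -208/9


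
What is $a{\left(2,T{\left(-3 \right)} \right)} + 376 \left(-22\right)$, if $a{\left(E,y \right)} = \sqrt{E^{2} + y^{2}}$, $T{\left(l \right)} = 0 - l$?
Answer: $-8272 + \sqrt{13} \approx -8268.4$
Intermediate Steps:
$T{\left(l \right)} = - l$
$a{\left(2,T{\left(-3 \right)} \right)} + 376 \left(-22\right) = \sqrt{2^{2} + \left(\left(-1\right) \left(-3\right)\right)^{2}} + 376 \left(-22\right) = \sqrt{4 + 3^{2}} - 8272 = \sqrt{4 + 9} - 8272 = \sqrt{13} - 8272 = -8272 + \sqrt{13}$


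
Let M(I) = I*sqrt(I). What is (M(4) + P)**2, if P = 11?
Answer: 361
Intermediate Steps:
M(I) = I**(3/2)
(M(4) + P)**2 = (4**(3/2) + 11)**2 = (8 + 11)**2 = 19**2 = 361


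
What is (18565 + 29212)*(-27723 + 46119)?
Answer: 878905692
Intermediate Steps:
(18565 + 29212)*(-27723 + 46119) = 47777*18396 = 878905692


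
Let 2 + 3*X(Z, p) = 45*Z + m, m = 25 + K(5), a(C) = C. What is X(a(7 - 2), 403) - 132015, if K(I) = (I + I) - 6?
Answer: -131931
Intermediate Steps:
K(I) = -6 + 2*I (K(I) = 2*I - 6 = -6 + 2*I)
m = 29 (m = 25 + (-6 + 2*5) = 25 + (-6 + 10) = 25 + 4 = 29)
X(Z, p) = 9 + 15*Z (X(Z, p) = -⅔ + (45*Z + 29)/3 = -⅔ + (29 + 45*Z)/3 = -⅔ + (29/3 + 15*Z) = 9 + 15*Z)
X(a(7 - 2), 403) - 132015 = (9 + 15*(7 - 2)) - 132015 = (9 + 15*5) - 132015 = (9 + 75) - 132015 = 84 - 132015 = -131931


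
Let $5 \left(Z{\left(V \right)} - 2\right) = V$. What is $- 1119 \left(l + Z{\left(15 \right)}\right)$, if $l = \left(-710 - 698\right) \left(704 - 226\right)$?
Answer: $753108261$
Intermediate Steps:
$Z{\left(V \right)} = 2 + \frac{V}{5}$
$l = -673024$ ($l = \left(-1408\right) 478 = -673024$)
$- 1119 \left(l + Z{\left(15 \right)}\right) = - 1119 \left(-673024 + \left(2 + \frac{1}{5} \cdot 15\right)\right) = - 1119 \left(-673024 + \left(2 + 3\right)\right) = - 1119 \left(-673024 + 5\right) = \left(-1119\right) \left(-673019\right) = 753108261$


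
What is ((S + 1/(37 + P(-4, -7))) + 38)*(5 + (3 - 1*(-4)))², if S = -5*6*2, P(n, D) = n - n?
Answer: -117072/37 ≈ -3164.1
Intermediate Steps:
P(n, D) = 0
S = -60 (S = -30*2 = -60)
((S + 1/(37 + P(-4, -7))) + 38)*(5 + (3 - 1*(-4)))² = ((-60 + 1/(37 + 0)) + 38)*(5 + (3 - 1*(-4)))² = ((-60 + 1/37) + 38)*(5 + (3 + 4))² = ((-60 + 1/37) + 38)*(5 + 7)² = (-2219/37 + 38)*12² = -813/37*144 = -117072/37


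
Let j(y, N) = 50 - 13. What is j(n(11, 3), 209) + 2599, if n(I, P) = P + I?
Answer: 2636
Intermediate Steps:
n(I, P) = I + P
j(y, N) = 37
j(n(11, 3), 209) + 2599 = 37 + 2599 = 2636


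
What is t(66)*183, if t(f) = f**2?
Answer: 797148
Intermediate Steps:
t(66)*183 = 66**2*183 = 4356*183 = 797148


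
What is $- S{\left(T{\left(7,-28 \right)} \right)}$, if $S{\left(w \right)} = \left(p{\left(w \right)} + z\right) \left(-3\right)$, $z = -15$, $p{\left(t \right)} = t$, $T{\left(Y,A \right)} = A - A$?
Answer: $-45$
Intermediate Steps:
$T{\left(Y,A \right)} = 0$
$S{\left(w \right)} = 45 - 3 w$ ($S{\left(w \right)} = \left(w - 15\right) \left(-3\right) = \left(-15 + w\right) \left(-3\right) = 45 - 3 w$)
$- S{\left(T{\left(7,-28 \right)} \right)} = - (45 - 0) = - (45 + 0) = \left(-1\right) 45 = -45$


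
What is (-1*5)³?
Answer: -125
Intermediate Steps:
(-1*5)³ = (-5)³ = -125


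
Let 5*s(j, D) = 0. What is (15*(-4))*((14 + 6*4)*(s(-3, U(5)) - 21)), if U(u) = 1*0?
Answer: 47880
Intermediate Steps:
U(u) = 0
s(j, D) = 0 (s(j, D) = (⅕)*0 = 0)
(15*(-4))*((14 + 6*4)*(s(-3, U(5)) - 21)) = (15*(-4))*((14 + 6*4)*(0 - 21)) = -60*(14 + 24)*(-21) = -2280*(-21) = -60*(-798) = 47880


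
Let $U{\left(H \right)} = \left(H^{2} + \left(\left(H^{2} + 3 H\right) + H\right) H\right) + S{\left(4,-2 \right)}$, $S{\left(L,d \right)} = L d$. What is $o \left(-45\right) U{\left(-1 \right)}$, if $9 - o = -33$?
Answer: $7560$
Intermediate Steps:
$o = 42$ ($o = 9 - -33 = 9 + 33 = 42$)
$U{\left(H \right)} = -8 + H^{2} + H \left(H^{2} + 4 H\right)$ ($U{\left(H \right)} = \left(H^{2} + \left(\left(H^{2} + 3 H\right) + H\right) H\right) + 4 \left(-2\right) = \left(H^{2} + \left(H^{2} + 4 H\right) H\right) - 8 = \left(H^{2} + H \left(H^{2} + 4 H\right)\right) - 8 = -8 + H^{2} + H \left(H^{2} + 4 H\right)$)
$o \left(-45\right) U{\left(-1 \right)} = 42 \left(-45\right) \left(-8 + \left(-1\right)^{3} + 5 \left(-1\right)^{2}\right) = - 1890 \left(-8 - 1 + 5 \cdot 1\right) = - 1890 \left(-8 - 1 + 5\right) = \left(-1890\right) \left(-4\right) = 7560$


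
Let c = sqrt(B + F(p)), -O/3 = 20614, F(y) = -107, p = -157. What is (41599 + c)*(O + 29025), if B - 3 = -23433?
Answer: -1365154383 - 32817*I*sqrt(23537) ≈ -1.3652e+9 - 5.0347e+6*I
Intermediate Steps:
B = -23430 (B = 3 - 23433 = -23430)
O = -61842 (O = -3*20614 = -61842)
c = I*sqrt(23537) (c = sqrt(-23430 - 107) = sqrt(-23537) = I*sqrt(23537) ≈ 153.42*I)
(41599 + c)*(O + 29025) = (41599 + I*sqrt(23537))*(-61842 + 29025) = (41599 + I*sqrt(23537))*(-32817) = -1365154383 - 32817*I*sqrt(23537)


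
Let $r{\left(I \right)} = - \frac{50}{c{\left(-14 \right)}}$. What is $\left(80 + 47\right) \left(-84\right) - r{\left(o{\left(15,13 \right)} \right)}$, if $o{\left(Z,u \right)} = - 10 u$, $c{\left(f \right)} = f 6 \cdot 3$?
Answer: $- \frac{1344193}{126} \approx -10668.0$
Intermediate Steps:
$c{\left(f \right)} = 18 f$ ($c{\left(f \right)} = 6 f 3 = 18 f$)
$r{\left(I \right)} = \frac{25}{126}$ ($r{\left(I \right)} = - \frac{50}{18 \left(-14\right)} = - \frac{50}{-252} = \left(-50\right) \left(- \frac{1}{252}\right) = \frac{25}{126}$)
$\left(80 + 47\right) \left(-84\right) - r{\left(o{\left(15,13 \right)} \right)} = \left(80 + 47\right) \left(-84\right) - \frac{25}{126} = 127 \left(-84\right) - \frac{25}{126} = -10668 - \frac{25}{126} = - \frac{1344193}{126}$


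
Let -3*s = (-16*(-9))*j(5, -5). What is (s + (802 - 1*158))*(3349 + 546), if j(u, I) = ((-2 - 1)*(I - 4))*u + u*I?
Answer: -18057220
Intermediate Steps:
j(u, I) = I*u + u*(12 - 3*I) (j(u, I) = (-3*(-4 + I))*u + I*u = (12 - 3*I)*u + I*u = u*(12 - 3*I) + I*u = I*u + u*(12 - 3*I))
s = -5280 (s = -(-16*(-9))*2*5*(6 - 1*(-5))/3 = -48*2*5*(6 + 5) = -48*2*5*11 = -48*110 = -1/3*15840 = -5280)
(s + (802 - 1*158))*(3349 + 546) = (-5280 + (802 - 1*158))*(3349 + 546) = (-5280 + (802 - 158))*3895 = (-5280 + 644)*3895 = -4636*3895 = -18057220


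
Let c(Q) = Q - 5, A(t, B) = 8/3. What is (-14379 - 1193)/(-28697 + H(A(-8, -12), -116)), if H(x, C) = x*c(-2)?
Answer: 46716/86147 ≈ 0.54228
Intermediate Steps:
A(t, B) = 8/3 (A(t, B) = 8*(⅓) = 8/3)
c(Q) = -5 + Q
H(x, C) = -7*x (H(x, C) = x*(-5 - 2) = x*(-7) = -7*x)
(-14379 - 1193)/(-28697 + H(A(-8, -12), -116)) = (-14379 - 1193)/(-28697 - 7*8/3) = -15572/(-28697 - 56/3) = -15572/(-86147/3) = -15572*(-3/86147) = 46716/86147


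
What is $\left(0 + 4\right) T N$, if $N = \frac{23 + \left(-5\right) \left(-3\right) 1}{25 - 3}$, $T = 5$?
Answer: $\frac{380}{11} \approx 34.545$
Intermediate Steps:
$N = \frac{19}{11}$ ($N = \frac{23 + 15 \cdot 1}{22} = \left(23 + 15\right) \frac{1}{22} = 38 \cdot \frac{1}{22} = \frac{19}{11} \approx 1.7273$)
$\left(0 + 4\right) T N = \left(0 + 4\right) 5 \cdot \frac{19}{11} = 4 \cdot 5 \cdot \frac{19}{11} = 20 \cdot \frac{19}{11} = \frac{380}{11}$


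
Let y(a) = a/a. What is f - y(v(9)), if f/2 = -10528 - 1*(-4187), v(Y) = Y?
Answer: -12683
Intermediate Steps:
y(a) = 1
f = -12682 (f = 2*(-10528 - 1*(-4187)) = 2*(-10528 + 4187) = 2*(-6341) = -12682)
f - y(v(9)) = -12682 - 1*1 = -12682 - 1 = -12683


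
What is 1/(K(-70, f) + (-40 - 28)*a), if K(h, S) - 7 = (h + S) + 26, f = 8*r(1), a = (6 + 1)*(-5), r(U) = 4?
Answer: 1/2375 ≈ 0.00042105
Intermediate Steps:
a = -35 (a = 7*(-5) = -35)
f = 32 (f = 8*4 = 32)
K(h, S) = 33 + S + h (K(h, S) = 7 + ((h + S) + 26) = 7 + ((S + h) + 26) = 7 + (26 + S + h) = 33 + S + h)
1/(K(-70, f) + (-40 - 28)*a) = 1/((33 + 32 - 70) + (-40 - 28)*(-35)) = 1/(-5 - 68*(-35)) = 1/(-5 + 2380) = 1/2375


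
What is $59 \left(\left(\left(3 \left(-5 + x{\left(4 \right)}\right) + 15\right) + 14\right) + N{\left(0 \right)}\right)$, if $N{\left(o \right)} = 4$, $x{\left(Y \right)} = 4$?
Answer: $1770$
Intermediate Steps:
$59 \left(\left(\left(3 \left(-5 + x{\left(4 \right)}\right) + 15\right) + 14\right) + N{\left(0 \right)}\right) = 59 \left(\left(\left(3 \left(-5 + 4\right) + 15\right) + 14\right) + 4\right) = 59 \left(\left(\left(3 \left(-1\right) + 15\right) + 14\right) + 4\right) = 59 \left(\left(\left(-3 + 15\right) + 14\right) + 4\right) = 59 \left(\left(12 + 14\right) + 4\right) = 59 \left(26 + 4\right) = 59 \cdot 30 = 1770$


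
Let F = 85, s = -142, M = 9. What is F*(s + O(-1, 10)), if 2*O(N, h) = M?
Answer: -23375/2 ≈ -11688.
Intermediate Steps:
O(N, h) = 9/2 (O(N, h) = (½)*9 = 9/2)
F*(s + O(-1, 10)) = 85*(-142 + 9/2) = 85*(-275/2) = -23375/2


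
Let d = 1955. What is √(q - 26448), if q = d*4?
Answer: 2*I*√4657 ≈ 136.48*I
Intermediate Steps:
q = 7820 (q = 1955*4 = 7820)
√(q - 26448) = √(7820 - 26448) = √(-18628) = 2*I*√4657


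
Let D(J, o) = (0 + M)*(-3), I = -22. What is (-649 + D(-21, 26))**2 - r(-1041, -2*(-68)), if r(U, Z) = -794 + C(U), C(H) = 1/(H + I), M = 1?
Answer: 452729575/1063 ≈ 4.2590e+5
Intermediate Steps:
C(H) = 1/(-22 + H) (C(H) = 1/(H - 22) = 1/(-22 + H))
D(J, o) = -3 (D(J, o) = (0 + 1)*(-3) = 1*(-3) = -3)
r(U, Z) = -794 + 1/(-22 + U)
(-649 + D(-21, 26))**2 - r(-1041, -2*(-68)) = (-649 - 3)**2 - (17469 - 794*(-1041))/(-22 - 1041) = (-652)**2 - (17469 + 826554)/(-1063) = 425104 - (-1)*844023/1063 = 425104 - 1*(-844023/1063) = 425104 + 844023/1063 = 452729575/1063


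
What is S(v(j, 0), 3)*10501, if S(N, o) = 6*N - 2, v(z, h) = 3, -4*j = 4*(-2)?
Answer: 168016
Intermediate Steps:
j = 2 (j = -(-2) = -¼*(-8) = 2)
S(N, o) = -2 + 6*N
S(v(j, 0), 3)*10501 = (-2 + 6*3)*10501 = (-2 + 18)*10501 = 16*10501 = 168016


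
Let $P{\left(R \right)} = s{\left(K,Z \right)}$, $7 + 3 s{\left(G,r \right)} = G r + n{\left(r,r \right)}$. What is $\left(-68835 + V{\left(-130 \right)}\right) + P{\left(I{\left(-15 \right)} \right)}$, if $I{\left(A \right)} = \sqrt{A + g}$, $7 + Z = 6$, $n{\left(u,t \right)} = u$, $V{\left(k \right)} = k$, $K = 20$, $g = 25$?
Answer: $- \frac{206923}{3} \approx -68974.0$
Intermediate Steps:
$Z = -1$ ($Z = -7 + 6 = -1$)
$I{\left(A \right)} = \sqrt{25 + A}$ ($I{\left(A \right)} = \sqrt{A + 25} = \sqrt{25 + A}$)
$s{\left(G,r \right)} = - \frac{7}{3} + \frac{r}{3} + \frac{G r}{3}$ ($s{\left(G,r \right)} = - \frac{7}{3} + \frac{G r + r}{3} = - \frac{7}{3} + \frac{r + G r}{3} = - \frac{7}{3} + \left(\frac{r}{3} + \frac{G r}{3}\right) = - \frac{7}{3} + \frac{r}{3} + \frac{G r}{3}$)
$P{\left(R \right)} = - \frac{28}{3}$ ($P{\left(R \right)} = - \frac{7}{3} + \frac{1}{3} \left(-1\right) + \frac{1}{3} \cdot 20 \left(-1\right) = - \frac{7}{3} - \frac{1}{3} - \frac{20}{3} = - \frac{28}{3}$)
$\left(-68835 + V{\left(-130 \right)}\right) + P{\left(I{\left(-15 \right)} \right)} = \left(-68835 - 130\right) - \frac{28}{3} = -68965 - \frac{28}{3} = - \frac{206923}{3}$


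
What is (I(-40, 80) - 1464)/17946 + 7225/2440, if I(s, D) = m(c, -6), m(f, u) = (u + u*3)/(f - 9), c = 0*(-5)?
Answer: 37828259/13136472 ≈ 2.8796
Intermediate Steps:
c = 0
m(f, u) = 4*u/(-9 + f) (m(f, u) = (u + 3*u)/(-9 + f) = (4*u)/(-9 + f) = 4*u/(-9 + f))
I(s, D) = 8/3 (I(s, D) = 4*(-6)/(-9 + 0) = 4*(-6)/(-9) = 4*(-6)*(-⅑) = 8/3)
(I(-40, 80) - 1464)/17946 + 7225/2440 = (8/3 - 1464)/17946 + 7225/2440 = -4384/3*1/17946 + 7225*(1/2440) = -2192/26919 + 1445/488 = 37828259/13136472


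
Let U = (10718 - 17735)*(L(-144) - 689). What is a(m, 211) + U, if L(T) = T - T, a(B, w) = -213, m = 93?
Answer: 4834500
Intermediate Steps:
L(T) = 0
U = 4834713 (U = (10718 - 17735)*(0 - 689) = -7017*(-689) = 4834713)
a(m, 211) + U = -213 + 4834713 = 4834500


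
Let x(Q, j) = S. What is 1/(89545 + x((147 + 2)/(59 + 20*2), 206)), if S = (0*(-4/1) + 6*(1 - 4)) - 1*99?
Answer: 1/89428 ≈ 1.1182e-5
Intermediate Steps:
S = -117 (S = (0*(-4*1) + 6*(-3)) - 99 = (0*(-4) - 18) - 99 = (0 - 18) - 99 = -18 - 99 = -117)
x(Q, j) = -117
1/(89545 + x((147 + 2)/(59 + 20*2), 206)) = 1/(89545 - 117) = 1/89428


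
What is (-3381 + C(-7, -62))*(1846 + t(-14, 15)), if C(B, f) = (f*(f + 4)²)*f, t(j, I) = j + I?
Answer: 23877711245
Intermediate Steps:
t(j, I) = I + j
C(B, f) = f²*(4 + f)² (C(B, f) = (f*(4 + f)²)*f = f²*(4 + f)²)
(-3381 + C(-7, -62))*(1846 + t(-14, 15)) = (-3381 + (-62)²*(4 - 62)²)*(1846 + (15 - 14)) = (-3381 + 3844*(-58)²)*(1846 + 1) = (-3381 + 3844*3364)*1847 = (-3381 + 12931216)*1847 = 12927835*1847 = 23877711245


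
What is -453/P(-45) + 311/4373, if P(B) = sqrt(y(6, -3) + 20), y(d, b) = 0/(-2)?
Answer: 311/4373 - 453*sqrt(5)/10 ≈ -101.22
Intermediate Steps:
y(d, b) = 0 (y(d, b) = 0*(-1/2) = 0)
P(B) = 2*sqrt(5) (P(B) = sqrt(0 + 20) = sqrt(20) = 2*sqrt(5))
-453/P(-45) + 311/4373 = -453*sqrt(5)/10 + 311/4373 = 311/4373 - 453*sqrt(5)/10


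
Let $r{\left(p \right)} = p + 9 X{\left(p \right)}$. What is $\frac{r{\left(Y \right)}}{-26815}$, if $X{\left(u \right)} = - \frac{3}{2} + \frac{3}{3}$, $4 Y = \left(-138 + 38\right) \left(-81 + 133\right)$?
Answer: $\frac{2609}{53630} \approx 0.048648$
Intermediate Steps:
$Y = -1300$ ($Y = \frac{\left(-138 + 38\right) \left(-81 + 133\right)}{4} = \frac{\left(-100\right) 52}{4} = \frac{1}{4} \left(-5200\right) = -1300$)
$X{\left(u \right)} = - \frac{1}{2}$ ($X{\left(u \right)} = \left(-3\right) \frac{1}{2} + 3 \cdot \frac{1}{3} = - \frac{3}{2} + 1 = - \frac{1}{2}$)
$r{\left(p \right)} = - \frac{9}{2} + p$ ($r{\left(p \right)} = p + 9 \left(- \frac{1}{2}\right) = p - \frac{9}{2} = - \frac{9}{2} + p$)
$\frac{r{\left(Y \right)}}{-26815} = \frac{- \frac{9}{2} - 1300}{-26815} = \left(- \frac{2609}{2}\right) \left(- \frac{1}{26815}\right) = \frac{2609}{53630}$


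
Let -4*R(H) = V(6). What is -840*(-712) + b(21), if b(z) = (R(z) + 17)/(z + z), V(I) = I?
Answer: 50238751/84 ≈ 5.9808e+5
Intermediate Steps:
R(H) = -3/2 (R(H) = -¼*6 = -3/2)
b(z) = 31/(4*z) (b(z) = (-3/2 + 17)/(z + z) = 31/(2*((2*z))) = 31*(1/(2*z))/2 = 31/(4*z))
-840*(-712) + b(21) = -840*(-712) + (31/4)/21 = 598080 + (31/4)*(1/21) = 598080 + 31/84 = 50238751/84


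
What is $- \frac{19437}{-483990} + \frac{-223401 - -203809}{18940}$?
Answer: $- \frac{30380651}{30555902} \approx -0.99426$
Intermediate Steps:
$- \frac{19437}{-483990} + \frac{-223401 - -203809}{18940} = \left(-19437\right) \left(- \frac{1}{483990}\right) + \left(-223401 + 203809\right) \frac{1}{18940} = \frac{6479}{161330} - \frac{4898}{4735} = - \frac{30380651}{30555902}$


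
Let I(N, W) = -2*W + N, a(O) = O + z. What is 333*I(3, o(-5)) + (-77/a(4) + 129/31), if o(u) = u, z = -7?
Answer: 405371/93 ≈ 4358.8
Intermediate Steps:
a(O) = -7 + O (a(O) = O - 7 = -7 + O)
I(N, W) = N - 2*W
333*I(3, o(-5)) + (-77/a(4) + 129/31) = 333*(3 - 2*(-5)) + (-77/(-7 + 4) + 129/31) = 333*(3 + 10) + (-77/(-3) + 129*(1/31)) = 333*13 + (-77*(-1/3) + 129/31) = 4329 + (77/3 + 129/31) = 4329 + 2774/93 = 405371/93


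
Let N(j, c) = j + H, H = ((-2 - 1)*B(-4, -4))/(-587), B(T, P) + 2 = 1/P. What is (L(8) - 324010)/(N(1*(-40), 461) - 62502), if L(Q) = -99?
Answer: 761007932/146848643 ≈ 5.1823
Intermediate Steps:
B(T, P) = -2 + 1/P
H = -27/2348 (H = ((-2 - 1)*(-2 + 1/(-4)))/(-587) = -3*(-2 - ¼)*(-1/587) = -3*(-9/4)*(-1/587) = (27/4)*(-1/587) = -27/2348 ≈ -0.011499)
N(j, c) = -27/2348 + j (N(j, c) = j - 27/2348 = -27/2348 + j)
(L(8) - 324010)/(N(1*(-40), 461) - 62502) = (-99 - 324010)/((-27/2348 + 1*(-40)) - 62502) = -324109/((-27/2348 - 40) - 62502) = -324109/(-93947/2348 - 62502) = -324109/(-146848643/2348) = -324109*(-2348/146848643) = 761007932/146848643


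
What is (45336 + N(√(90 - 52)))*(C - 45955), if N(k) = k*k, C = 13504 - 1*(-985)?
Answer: -1427738284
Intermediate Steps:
C = 14489 (C = 13504 + 985 = 14489)
N(k) = k²
(45336 + N(√(90 - 52)))*(C - 45955) = (45336 + (√(90 - 52))²)*(14489 - 45955) = (45336 + (√38)²)*(-31466) = (45336 + 38)*(-31466) = 45374*(-31466) = -1427738284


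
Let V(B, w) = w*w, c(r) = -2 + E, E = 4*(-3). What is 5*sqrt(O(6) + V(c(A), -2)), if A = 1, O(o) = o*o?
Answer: 10*sqrt(10) ≈ 31.623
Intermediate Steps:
O(o) = o**2
E = -12
c(r) = -14 (c(r) = -2 - 12 = -14)
V(B, w) = w**2
5*sqrt(O(6) + V(c(A), -2)) = 5*sqrt(6**2 + (-2)**2) = 5*sqrt(36 + 4) = 5*sqrt(40) = 5*(2*sqrt(10)) = 10*sqrt(10)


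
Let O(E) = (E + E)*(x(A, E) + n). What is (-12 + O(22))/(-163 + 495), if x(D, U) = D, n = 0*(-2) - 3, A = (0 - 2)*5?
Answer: -146/83 ≈ -1.7590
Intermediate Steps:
A = -10 (A = -2*5 = -10)
n = -3 (n = 0 - 3 = -3)
O(E) = -26*E (O(E) = (E + E)*(-10 - 3) = (2*E)*(-13) = -26*E)
(-12 + O(22))/(-163 + 495) = (-12 - 26*22)/(-163 + 495) = (-12 - 572)/332 = -584*1/332 = -146/83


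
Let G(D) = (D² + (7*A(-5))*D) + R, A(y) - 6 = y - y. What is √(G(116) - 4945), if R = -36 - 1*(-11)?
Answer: √13358 ≈ 115.58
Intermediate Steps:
A(y) = 6 (A(y) = 6 + (y - y) = 6 + 0 = 6)
R = -25 (R = -36 + 11 = -25)
G(D) = -25 + D² + 42*D (G(D) = (D² + (7*6)*D) - 25 = (D² + 42*D) - 25 = -25 + D² + 42*D)
√(G(116) - 4945) = √((-25 + 116² + 42*116) - 4945) = √((-25 + 13456 + 4872) - 4945) = √(18303 - 4945) = √13358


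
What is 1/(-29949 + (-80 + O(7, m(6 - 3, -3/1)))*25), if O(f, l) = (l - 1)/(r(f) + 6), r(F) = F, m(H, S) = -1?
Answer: -13/415387 ≈ -3.1296e-5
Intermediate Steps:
O(f, l) = (-1 + l)/(6 + f) (O(f, l) = (l - 1)/(f + 6) = (-1 + l)/(6 + f))
1/(-29949 + (-80 + O(7, m(6 - 3, -3/1)))*25) = 1/(-29949 + (-80 + (-1 - 1)/(6 + 7))*25) = 1/(-29949 + (-80 - 2/13)*25) = 1/(-29949 - 1042/13*25) = 1/(-29949 - 26050/13) = 1/(-415387/13) = -13/415387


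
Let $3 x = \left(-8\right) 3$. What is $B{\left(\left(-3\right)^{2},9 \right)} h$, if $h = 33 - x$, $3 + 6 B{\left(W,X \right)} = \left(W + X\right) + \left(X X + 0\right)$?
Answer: $656$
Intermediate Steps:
$x = -8$ ($x = \frac{\left(-8\right) 3}{3} = \frac{1}{3} \left(-24\right) = -8$)
$B{\left(W,X \right)} = - \frac{1}{2} + \frac{W}{6} + \frac{X}{6} + \frac{X^{2}}{6}$ ($B{\left(W,X \right)} = - \frac{1}{2} + \frac{\left(W + X\right) + \left(X X + 0\right)}{6} = - \frac{1}{2} + \frac{\left(W + X\right) + \left(X^{2} + 0\right)}{6} = - \frac{1}{2} + \frac{\left(W + X\right) + X^{2}}{6} = - \frac{1}{2} + \frac{W + X + X^{2}}{6} = - \frac{1}{2} + \left(\frac{W}{6} + \frac{X}{6} + \frac{X^{2}}{6}\right) = - \frac{1}{2} + \frac{W}{6} + \frac{X}{6} + \frac{X^{2}}{6}$)
$h = 41$ ($h = 33 - -8 = 33 + 8 = 41$)
$B{\left(\left(-3\right)^{2},9 \right)} h = \left(- \frac{1}{2} + \frac{\left(-3\right)^{2}}{6} + \frac{1}{6} \cdot 9 + \frac{9^{2}}{6}\right) 41 = \left(- \frac{1}{2} + \frac{1}{6} \cdot 9 + \frac{3}{2} + \frac{1}{6} \cdot 81\right) 41 = \left(- \frac{1}{2} + \frac{3}{2} + \frac{3}{2} + \frac{27}{2}\right) 41 = 16 \cdot 41 = 656$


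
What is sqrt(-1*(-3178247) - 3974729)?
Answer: 3*I*sqrt(88498) ≈ 892.46*I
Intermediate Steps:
sqrt(-1*(-3178247) - 3974729) = sqrt(3178247 - 3974729) = sqrt(-796482) = 3*I*sqrt(88498)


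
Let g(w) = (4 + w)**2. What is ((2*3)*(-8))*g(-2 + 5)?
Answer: -2352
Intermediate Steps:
((2*3)*(-8))*g(-2 + 5) = ((2*3)*(-8))*(4 + (-2 + 5))**2 = (6*(-8))*(4 + 3)**2 = -48*7**2 = -48*49 = -2352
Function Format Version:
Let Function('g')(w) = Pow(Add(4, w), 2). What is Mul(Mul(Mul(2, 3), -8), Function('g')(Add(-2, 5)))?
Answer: -2352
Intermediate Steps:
Mul(Mul(Mul(2, 3), -8), Function('g')(Add(-2, 5))) = Mul(Mul(Mul(2, 3), -8), Pow(Add(4, Add(-2, 5)), 2)) = Mul(Mul(6, -8), Pow(Add(4, 3), 2)) = Mul(-48, Pow(7, 2)) = Mul(-48, 49) = -2352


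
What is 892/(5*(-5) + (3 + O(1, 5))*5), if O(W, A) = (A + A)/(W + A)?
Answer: -2676/5 ≈ -535.20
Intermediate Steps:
O(W, A) = 2*A/(A + W) (O(W, A) = (2*A)/(A + W) = 2*A/(A + W))
892/(5*(-5) + (3 + O(1, 5))*5) = 892/(5*(-5) + (3 + 2*5/(5 + 1))*5) = 892/(-25 + (3 + 2*5/6)*5) = 892/(-25 + (3 + 2*5*(⅙))*5) = 892/(-25 + (3 + 5/3)*5) = 892/(-25 + (14/3)*5) = 892/(-25 + 70/3) = 892/(-5/3) = 892*(-⅗) = -2676/5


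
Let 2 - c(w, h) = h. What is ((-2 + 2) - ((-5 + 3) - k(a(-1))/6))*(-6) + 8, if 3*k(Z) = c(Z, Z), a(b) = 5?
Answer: -3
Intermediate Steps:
c(w, h) = 2 - h
k(Z) = ⅔ - Z/3 (k(Z) = (2 - Z)/3 = ⅔ - Z/3)
((-2 + 2) - ((-5 + 3) - k(a(-1))/6))*(-6) + 8 = ((-2 + 2) - ((-5 + 3) - (⅔ - ⅓*5)/6))*(-6) + 8 = (0 - (-2 - (⅔ - 5/3)/6))*(-6) + 8 = (0 - (-2 - (-1)/6))*(-6) + 8 = (0 - (-2 - 1*(-⅙)))*(-6) + 8 = (0 - (-2 + ⅙))*(-6) + 8 = (0 - 1*(-11/6))*(-6) + 8 = (0 + 11/6)*(-6) + 8 = (11/6)*(-6) + 8 = -11 + 8 = -3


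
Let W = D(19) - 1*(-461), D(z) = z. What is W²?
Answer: 230400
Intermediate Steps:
W = 480 (W = 19 - 1*(-461) = 19 + 461 = 480)
W² = 480² = 230400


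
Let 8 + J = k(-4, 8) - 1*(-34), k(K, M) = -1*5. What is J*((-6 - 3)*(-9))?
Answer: 1701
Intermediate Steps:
k(K, M) = -5
J = 21 (J = -8 + (-5 - 1*(-34)) = -8 + (-5 + 34) = -8 + 29 = 21)
J*((-6 - 3)*(-9)) = 21*((-6 - 3)*(-9)) = 21*(-9*(-9)) = 21*81 = 1701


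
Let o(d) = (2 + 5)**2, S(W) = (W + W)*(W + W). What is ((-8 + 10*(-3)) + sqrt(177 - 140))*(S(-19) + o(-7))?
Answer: -56734 + 1493*sqrt(37) ≈ -47652.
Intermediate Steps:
S(W) = 4*W**2 (S(W) = (2*W)*(2*W) = 4*W**2)
o(d) = 49 (o(d) = 7**2 = 49)
((-8 + 10*(-3)) + sqrt(177 - 140))*(S(-19) + o(-7)) = ((-8 + 10*(-3)) + sqrt(177 - 140))*(4*(-19)**2 + 49) = ((-8 - 30) + sqrt(37))*(4*361 + 49) = (-38 + sqrt(37))*(1444 + 49) = (-38 + sqrt(37))*1493 = -56734 + 1493*sqrt(37)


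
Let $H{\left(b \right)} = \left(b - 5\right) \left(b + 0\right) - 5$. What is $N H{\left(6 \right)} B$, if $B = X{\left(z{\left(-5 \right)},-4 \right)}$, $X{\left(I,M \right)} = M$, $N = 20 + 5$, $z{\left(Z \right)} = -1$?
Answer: $-100$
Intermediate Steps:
$N = 25$
$B = -4$
$H{\left(b \right)} = -5 + b \left(-5 + b\right)$ ($H{\left(b \right)} = \left(-5 + b\right) b - 5 = b \left(-5 + b\right) - 5 = -5 + b \left(-5 + b\right)$)
$N H{\left(6 \right)} B = 25 \left(-5 + 6^{2} - 30\right) \left(-4\right) = 25 \left(-5 + 36 - 30\right) \left(-4\right) = 25 \cdot 1 \left(-4\right) = 25 \left(-4\right) = -100$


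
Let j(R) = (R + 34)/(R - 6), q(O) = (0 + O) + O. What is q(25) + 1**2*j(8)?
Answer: 71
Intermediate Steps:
q(O) = 2*O (q(O) = O + O = 2*O)
j(R) = (34 + R)/(-6 + R)
q(25) + 1**2*j(8) = 2*25 + 1**2*((34 + 8)/(-6 + 8)) = 50 + 1*(42/2) = 50 + 1*((1/2)*42) = 50 + 1*21 = 50 + 21 = 71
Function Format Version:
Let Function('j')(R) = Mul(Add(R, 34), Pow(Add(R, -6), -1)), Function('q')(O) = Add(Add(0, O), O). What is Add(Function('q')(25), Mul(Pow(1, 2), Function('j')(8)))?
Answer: 71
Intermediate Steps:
Function('q')(O) = Mul(2, O) (Function('q')(O) = Add(O, O) = Mul(2, O))
Function('j')(R) = Mul(Pow(Add(-6, R), -1), Add(34, R)) (Function('j')(R) = Mul(Add(34, R), Pow(Add(-6, R), -1)) = Mul(Pow(Add(-6, R), -1), Add(34, R)))
Add(Function('q')(25), Mul(Pow(1, 2), Function('j')(8))) = Add(Mul(2, 25), Mul(Pow(1, 2), Mul(Pow(Add(-6, 8), -1), Add(34, 8)))) = Add(50, Mul(1, Mul(Pow(2, -1), 42))) = Add(50, Mul(1, Mul(Rational(1, 2), 42))) = Add(50, Mul(1, 21)) = Add(50, 21) = 71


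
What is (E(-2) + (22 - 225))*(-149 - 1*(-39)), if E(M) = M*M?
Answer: 21890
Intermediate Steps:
E(M) = M**2
(E(-2) + (22 - 225))*(-149 - 1*(-39)) = ((-2)**2 + (22 - 225))*(-149 - 1*(-39)) = (4 - 203)*(-149 + 39) = -199*(-110) = 21890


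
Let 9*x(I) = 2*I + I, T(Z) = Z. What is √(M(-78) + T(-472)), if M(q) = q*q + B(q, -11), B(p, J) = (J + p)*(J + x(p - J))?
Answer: 2*√19302/3 ≈ 92.621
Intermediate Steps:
x(I) = I/3 (x(I) = (2*I + I)/9 = (3*I)/9 = I/3)
B(p, J) = (J + p)*(p/3 + 2*J/3) (B(p, J) = (J + p)*(J + (p - J)/3) = (J + p)*(J + (-J/3 + p/3)) = (J + p)*(p/3 + 2*J/3))
M(q) = 242/3 - 11*q + 4*q²/3 (M(q) = q*q + (q²/3 + (⅔)*(-11)² - 11*q) = q² + (q²/3 + (⅔)*121 - 11*q) = q² + (q²/3 + 242/3 - 11*q) = q² + (242/3 - 11*q + q²/3) = 242/3 - 11*q + 4*q²/3)
√(M(-78) + T(-472)) = √((242/3 - 11*(-78) + (4/3)*(-78)²) - 472) = √((242/3 + 858 + (4/3)*6084) - 472) = √((242/3 + 858 + 8112) - 472) = √(27152/3 - 472) = √(25736/3) = 2*√19302/3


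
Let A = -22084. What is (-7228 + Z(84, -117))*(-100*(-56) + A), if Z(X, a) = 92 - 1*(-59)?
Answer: 116657268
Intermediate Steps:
Z(X, a) = 151 (Z(X, a) = 92 + 59 = 151)
(-7228 + Z(84, -117))*(-100*(-56) + A) = (-7228 + 151)*(-100*(-56) - 22084) = -7077*(5600 - 22084) = -7077*(-16484) = 116657268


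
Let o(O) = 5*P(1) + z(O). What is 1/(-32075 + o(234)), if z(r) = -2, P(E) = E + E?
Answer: -1/32067 ≈ -3.1185e-5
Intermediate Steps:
P(E) = 2*E
o(O) = 8 (o(O) = 5*(2*1) - 2 = 5*2 - 2 = 10 - 2 = 8)
1/(-32075 + o(234)) = 1/(-32075 + 8) = 1/(-32067) = -1/32067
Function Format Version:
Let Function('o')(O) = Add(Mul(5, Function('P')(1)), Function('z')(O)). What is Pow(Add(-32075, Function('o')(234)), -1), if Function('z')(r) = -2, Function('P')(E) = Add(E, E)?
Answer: Rational(-1, 32067) ≈ -3.1185e-5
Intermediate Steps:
Function('P')(E) = Mul(2, E)
Function('o')(O) = 8 (Function('o')(O) = Add(Mul(5, Mul(2, 1)), -2) = Add(Mul(5, 2), -2) = Add(10, -2) = 8)
Pow(Add(-32075, Function('o')(234)), -1) = Pow(Add(-32075, 8), -1) = Pow(-32067, -1) = Rational(-1, 32067)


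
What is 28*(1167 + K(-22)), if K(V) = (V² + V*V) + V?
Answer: 59164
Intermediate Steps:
K(V) = V + 2*V² (K(V) = (V² + V²) + V = 2*V² + V = V + 2*V²)
28*(1167 + K(-22)) = 28*(1167 - 22*(1 + 2*(-22))) = 28*(1167 - 22*(1 - 44)) = 28*(1167 - 22*(-43)) = 28*(1167 + 946) = 28*2113 = 59164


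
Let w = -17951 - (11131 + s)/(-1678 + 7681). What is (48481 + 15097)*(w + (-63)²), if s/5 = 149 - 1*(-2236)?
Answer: -5337818273156/6003 ≈ -8.8919e+8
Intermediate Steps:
s = 11925 (s = 5*(149 - 1*(-2236)) = 5*(149 + 2236) = 5*2385 = 11925)
w = -107782909/6003 (w = -17951 - (11131 + 11925)/(-1678 + 7681) = -17951 - 23056/6003 = -107782909/6003 ≈ -17955.)
(48481 + 15097)*(w + (-63)²) = (48481 + 15097)*(-107782909/6003 + (-63)²) = 63578*(-107782909/6003 + 3969) = 63578*(-83957002/6003) = -5337818273156/6003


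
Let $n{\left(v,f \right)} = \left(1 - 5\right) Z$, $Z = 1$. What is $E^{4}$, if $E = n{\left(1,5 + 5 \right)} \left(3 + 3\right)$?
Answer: $331776$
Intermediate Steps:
$n{\left(v,f \right)} = -4$ ($n{\left(v,f \right)} = \left(1 - 5\right) 1 = \left(-4\right) 1 = -4$)
$E = -24$ ($E = - 4 \left(3 + 3\right) = \left(-4\right) 6 = -24$)
$E^{4} = \left(-24\right)^{4} = 331776$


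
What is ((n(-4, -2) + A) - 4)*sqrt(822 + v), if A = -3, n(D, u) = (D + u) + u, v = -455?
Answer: -15*sqrt(367) ≈ -287.36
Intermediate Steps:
n(D, u) = D + 2*u
((n(-4, -2) + A) - 4)*sqrt(822 + v) = (((-4 + 2*(-2)) - 3) - 4)*sqrt(822 - 455) = (((-4 - 4) - 3) - 4)*sqrt(367) = ((-8 - 3) - 4)*sqrt(367) = (-11 - 4)*sqrt(367) = -15*sqrt(367)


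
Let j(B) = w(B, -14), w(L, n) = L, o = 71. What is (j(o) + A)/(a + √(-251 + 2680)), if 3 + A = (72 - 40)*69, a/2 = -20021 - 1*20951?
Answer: -186504544/6714816707 - 2276*√2429/6714816707 ≈ -0.027792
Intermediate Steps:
a = -81944 (a = 2*(-20021 - 1*20951) = 2*(-20021 - 20951) = 2*(-40972) = -81944)
j(B) = B
A = 2205 (A = -3 + (72 - 40)*69 = -3 + 32*69 = -3 + 2208 = 2205)
(j(o) + A)/(a + √(-251 + 2680)) = (71 + 2205)/(-81944 + √(-251 + 2680)) = 2276/(-81944 + √2429)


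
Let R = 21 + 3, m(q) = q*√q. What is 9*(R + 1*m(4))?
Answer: 288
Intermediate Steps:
m(q) = q^(3/2)
R = 24
9*(R + 1*m(4)) = 9*(24 + 1*4^(3/2)) = 9*(24 + 1*8) = 9*(24 + 8) = 9*32 = 288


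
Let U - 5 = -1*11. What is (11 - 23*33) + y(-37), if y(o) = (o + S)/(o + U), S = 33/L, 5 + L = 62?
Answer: -610424/817 ≈ -747.15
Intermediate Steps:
L = 57 (L = -5 + 62 = 57)
U = -6 (U = 5 - 1*11 = 5 - 11 = -6)
S = 11/19 (S = 33/57 = 33*(1/57) = 11/19 ≈ 0.57895)
y(o) = (11/19 + o)/(-6 + o) (y(o) = (o + 11/19)/(o - 6) = (11/19 + o)/(-6 + o))
(11 - 23*33) + y(-37) = (11 - 23*33) + (11/19 - 37)/(-6 - 37) = (11 - 759) - 692/19/(-43) = -748 - 1/43*(-692/19) = -748 + 692/817 = -610424/817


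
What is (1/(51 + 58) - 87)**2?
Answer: 89908324/11881 ≈ 7567.4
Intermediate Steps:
(1/(51 + 58) - 87)**2 = (1/109 - 87)**2 = (-9482/109)**2 = 89908324/11881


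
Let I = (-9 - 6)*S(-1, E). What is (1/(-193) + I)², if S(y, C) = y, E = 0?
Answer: 8375236/37249 ≈ 224.84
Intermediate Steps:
I = 15 (I = (-9 - 6)*(-1) = -15*(-1) = 15)
(1/(-193) + I)² = (1/(-193) + 15)² = (-1/193 + 15)² = (2894/193)² = 8375236/37249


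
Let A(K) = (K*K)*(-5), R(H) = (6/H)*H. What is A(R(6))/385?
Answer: -36/77 ≈ -0.46753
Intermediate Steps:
R(H) = 6
A(K) = -5*K**2 (A(K) = K**2*(-5) = -5*K**2)
A(R(6))/385 = -5*6**2/385 = -5*36*(1/385) = -180*1/385 = -36/77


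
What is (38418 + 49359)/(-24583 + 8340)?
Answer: -87777/16243 ≈ -5.4040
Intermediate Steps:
(38418 + 49359)/(-24583 + 8340) = 87777/(-16243) = 87777*(-1/16243) = -87777/16243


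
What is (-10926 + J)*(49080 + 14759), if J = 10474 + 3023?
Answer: 164130069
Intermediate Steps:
J = 13497
(-10926 + J)*(49080 + 14759) = (-10926 + 13497)*(49080 + 14759) = 2571*63839 = 164130069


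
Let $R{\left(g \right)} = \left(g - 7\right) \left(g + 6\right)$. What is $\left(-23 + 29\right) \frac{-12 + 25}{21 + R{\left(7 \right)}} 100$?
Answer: $\frac{2600}{7} \approx 371.43$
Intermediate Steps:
$R{\left(g \right)} = \left(-7 + g\right) \left(6 + g\right)$
$\left(-23 + 29\right) \frac{-12 + 25}{21 + R{\left(7 \right)}} 100 = \left(-23 + 29\right) \frac{-12 + 25}{21 - \left(49 - 49\right)} 100 = 6 \frac{13}{21 - 0} \cdot 100 = 6 \frac{13}{21 + 0} \cdot 100 = 6 \cdot \frac{13}{21} \cdot 100 = \frac{26}{7} \cdot 100 = \frac{2600}{7}$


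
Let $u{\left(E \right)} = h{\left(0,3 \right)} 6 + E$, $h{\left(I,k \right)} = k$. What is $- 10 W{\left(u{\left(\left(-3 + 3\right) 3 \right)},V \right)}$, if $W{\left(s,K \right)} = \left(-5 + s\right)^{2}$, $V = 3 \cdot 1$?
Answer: $-1690$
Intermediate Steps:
$V = 3$
$u{\left(E \right)} = 18 + E$ ($u{\left(E \right)} = 3 \cdot 6 + E = 18 + E$)
$- 10 W{\left(u{\left(\left(-3 + 3\right) 3 \right)},V \right)} = - 10 \left(-5 + \left(18 + \left(-3 + 3\right) 3\right)\right)^{2} = - 10 \left(-5 + \left(18 + 0 \cdot 3\right)\right)^{2} = - 10 \left(-5 + \left(18 + 0\right)\right)^{2} = - 10 \left(-5 + 18\right)^{2} = - 10 \cdot 13^{2} = \left(-10\right) 169 = -1690$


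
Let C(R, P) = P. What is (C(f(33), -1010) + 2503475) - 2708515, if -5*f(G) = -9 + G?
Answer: -206050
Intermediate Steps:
f(G) = 9/5 - G/5 (f(G) = -(-9 + G)/5 = 9/5 - G/5)
(C(f(33), -1010) + 2503475) - 2708515 = (-1010 + 2503475) - 2708515 = 2502465 - 2708515 = -206050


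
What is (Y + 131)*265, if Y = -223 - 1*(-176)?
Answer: 22260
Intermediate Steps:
Y = -47 (Y = -223 + 176 = -47)
(Y + 131)*265 = (-47 + 131)*265 = 84*265 = 22260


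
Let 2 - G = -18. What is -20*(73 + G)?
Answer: -1860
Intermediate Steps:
G = 20 (G = 2 - 1*(-18) = 2 + 18 = 20)
-20*(73 + G) = -20*(73 + 20) = -20*93 = -1860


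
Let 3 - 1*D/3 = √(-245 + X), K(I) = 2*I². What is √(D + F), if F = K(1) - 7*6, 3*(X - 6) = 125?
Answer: √(-31 - 4*I*√111) ≈ 3.2647 - 6.4543*I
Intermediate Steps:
X = 143/3 (X = 6 + (⅓)*125 = 6 + 125/3 = 143/3 ≈ 47.667)
D = 9 - 4*I*√111 (D = 9 - 3*√(-245 + 143/3) = 9 - 4*I*√111 ≈ 9.0 - 42.143*I)
F = -40 (F = 2*1² - 7*6 = 2*1 - 42 = 2 - 42 = -40)
√(D + F) = √((9 - 4*I*√111) - 40) = √(-31 - 4*I*√111)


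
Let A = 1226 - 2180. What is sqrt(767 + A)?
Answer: I*sqrt(187) ≈ 13.675*I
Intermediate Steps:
A = -954
sqrt(767 + A) = sqrt(767 - 954) = sqrt(-187) = I*sqrt(187)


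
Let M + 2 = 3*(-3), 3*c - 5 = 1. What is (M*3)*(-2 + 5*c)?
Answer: -264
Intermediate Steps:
c = 2 (c = 5/3 + (1/3)*1 = 5/3 + 1/3 = 2)
M = -11 (M = -2 + 3*(-3) = -2 - 9 = -11)
(M*3)*(-2 + 5*c) = (-11*3)*(-2 + 5*2) = -33*(-2 + 10) = -33*8 = -264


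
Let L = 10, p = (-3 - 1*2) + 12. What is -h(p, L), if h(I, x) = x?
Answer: -10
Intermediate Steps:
p = 7 (p = (-3 - 2) + 12 = -5 + 12 = 7)
-h(p, L) = -1*10 = -10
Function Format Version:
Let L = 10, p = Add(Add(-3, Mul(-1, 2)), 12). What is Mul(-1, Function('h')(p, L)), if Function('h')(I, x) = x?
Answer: -10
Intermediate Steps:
p = 7 (p = Add(Add(-3, -2), 12) = Add(-5, 12) = 7)
Mul(-1, Function('h')(p, L)) = Mul(-1, 10) = -10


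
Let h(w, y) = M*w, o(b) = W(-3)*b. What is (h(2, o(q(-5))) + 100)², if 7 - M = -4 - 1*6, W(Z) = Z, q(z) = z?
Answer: 17956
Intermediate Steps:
M = 17 (M = 7 - (-4 - 1*6) = 7 - (-4 - 6) = 7 - 1*(-10) = 7 + 10 = 17)
o(b) = -3*b
h(w, y) = 17*w
(h(2, o(q(-5))) + 100)² = (17*2 + 100)² = (34 + 100)² = 134² = 17956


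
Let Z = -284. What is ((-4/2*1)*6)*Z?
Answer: 3408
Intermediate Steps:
((-4/2*1)*6)*Z = ((-4/2*1)*6)*(-284) = ((-4*½*1)*6)*(-284) = (-2*1*6)*(-284) = -2*6*(-284) = -12*(-284) = 3408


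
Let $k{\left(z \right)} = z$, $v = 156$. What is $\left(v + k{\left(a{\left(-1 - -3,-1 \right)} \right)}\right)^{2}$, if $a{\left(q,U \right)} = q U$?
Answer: $23716$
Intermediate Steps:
$a{\left(q,U \right)} = U q$
$\left(v + k{\left(a{\left(-1 - -3,-1 \right)} \right)}\right)^{2} = \left(156 - \left(-1 - -3\right)\right)^{2} = \left(156 - \left(-1 + 3\right)\right)^{2} = \left(156 - 2\right)^{2} = 154^{2} = 23716$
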